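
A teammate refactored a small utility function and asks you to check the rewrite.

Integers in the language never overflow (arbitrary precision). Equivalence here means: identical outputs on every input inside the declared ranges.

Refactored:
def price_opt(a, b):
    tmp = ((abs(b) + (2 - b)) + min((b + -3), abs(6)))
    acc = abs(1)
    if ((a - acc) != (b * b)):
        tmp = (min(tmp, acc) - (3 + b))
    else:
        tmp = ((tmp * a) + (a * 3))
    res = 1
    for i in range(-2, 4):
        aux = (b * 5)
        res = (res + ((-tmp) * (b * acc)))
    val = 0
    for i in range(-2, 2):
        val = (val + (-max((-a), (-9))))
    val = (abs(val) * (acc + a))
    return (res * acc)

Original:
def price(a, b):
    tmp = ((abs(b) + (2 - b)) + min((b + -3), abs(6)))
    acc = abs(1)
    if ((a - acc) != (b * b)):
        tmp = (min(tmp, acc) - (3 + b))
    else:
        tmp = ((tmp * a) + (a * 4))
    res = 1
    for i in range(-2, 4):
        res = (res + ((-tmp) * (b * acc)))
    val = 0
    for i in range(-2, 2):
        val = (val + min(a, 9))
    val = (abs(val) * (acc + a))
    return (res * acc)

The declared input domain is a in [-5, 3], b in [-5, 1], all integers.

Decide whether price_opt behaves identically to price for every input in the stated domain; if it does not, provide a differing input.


Run the pair on a=2, b=-1.
price: tmp becomes 0; next acc becomes 1; next ((a - acc) != (b * b)) evaluates to false; next tmp becomes 8; next res becomes 1; next at i=-2:; next res becomes 9; next at i=-1:; next res becomes 17; next at i=0:; next res becomes 25; next at i=1:; next res becomes 33; next at i=2:; next res becomes 41; next at i=3:; next res becomes 49; next val becomes 0; next at i=-2:; next val becomes 2; next at i=-1:; next val becomes 4; next at i=0:; next val becomes 6; next at i=1:; next val becomes 8; next val becomes 24; next final value 49
price_opt: tmp becomes 0; next acc becomes 1; next ((a - acc) != (b * b)) evaluates to false; next tmp becomes 6; next res becomes 1; next at i=-2:; next aux becomes -5; next res becomes 7; next at i=-1:; next aux becomes -5; next res becomes 13; next at i=0:; next aux becomes -5; next res becomes 19; next at i=1:; next aux becomes -5; next res becomes 25; next at i=2:; next aux becomes -5; next res becomes 31; next at i=3:; next aux becomes -5; next res becomes 37; next val becomes 0; next at i=-2:; next val becomes 2; next at i=-1:; next val becomes 4; next at i=0:; next val becomes 6; next at i=1:; next val becomes 8; next val becomes 24; next final value 37
49 != 37, so the rewrite changes behavior.
verdict: not equivalent; witness: a=2, b=-1


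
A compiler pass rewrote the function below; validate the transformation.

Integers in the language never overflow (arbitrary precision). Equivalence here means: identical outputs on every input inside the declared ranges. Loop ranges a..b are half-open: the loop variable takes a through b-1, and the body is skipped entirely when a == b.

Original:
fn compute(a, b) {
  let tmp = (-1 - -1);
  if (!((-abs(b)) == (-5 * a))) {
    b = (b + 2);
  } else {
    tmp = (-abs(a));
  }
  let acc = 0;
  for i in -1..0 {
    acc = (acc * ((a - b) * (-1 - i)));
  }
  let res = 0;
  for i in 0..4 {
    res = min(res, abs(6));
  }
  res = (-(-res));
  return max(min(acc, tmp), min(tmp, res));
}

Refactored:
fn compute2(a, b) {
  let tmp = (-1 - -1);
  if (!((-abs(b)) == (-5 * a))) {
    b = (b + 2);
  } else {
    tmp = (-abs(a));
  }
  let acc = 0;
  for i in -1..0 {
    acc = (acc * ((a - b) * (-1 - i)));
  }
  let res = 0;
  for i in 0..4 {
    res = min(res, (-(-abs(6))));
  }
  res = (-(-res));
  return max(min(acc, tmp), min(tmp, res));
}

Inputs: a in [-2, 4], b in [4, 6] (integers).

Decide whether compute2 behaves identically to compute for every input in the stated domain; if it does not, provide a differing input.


Comparing the listings, the differences include: same computation, different form.
One worked example (a=3, b=5) — compute: tmp=0, then (!((-abs(b)) == (-5 * a))) is true, then b=7, then acc=0, then (i=-1), then acc=0, then res=0, then (i=0), then res=0, then (i=1), then res=0, then (i=2), then res=0, then (i=3), then res=0, then res=0, then returns 0; compute2: tmp=0, then (!((-abs(b)) == (-5 * a))) is true, then b=7, then acc=0, then (i=-1), then acc=0, then res=0, then (i=0), then res=0, then (i=1), then res=0, then (i=2), then res=0, then (i=3), then res=0, then res=0, then returns 0; agreement on 0.
Checked all 21 inputs in the declared domain: the outputs agree on every one.
verdict: equivalent


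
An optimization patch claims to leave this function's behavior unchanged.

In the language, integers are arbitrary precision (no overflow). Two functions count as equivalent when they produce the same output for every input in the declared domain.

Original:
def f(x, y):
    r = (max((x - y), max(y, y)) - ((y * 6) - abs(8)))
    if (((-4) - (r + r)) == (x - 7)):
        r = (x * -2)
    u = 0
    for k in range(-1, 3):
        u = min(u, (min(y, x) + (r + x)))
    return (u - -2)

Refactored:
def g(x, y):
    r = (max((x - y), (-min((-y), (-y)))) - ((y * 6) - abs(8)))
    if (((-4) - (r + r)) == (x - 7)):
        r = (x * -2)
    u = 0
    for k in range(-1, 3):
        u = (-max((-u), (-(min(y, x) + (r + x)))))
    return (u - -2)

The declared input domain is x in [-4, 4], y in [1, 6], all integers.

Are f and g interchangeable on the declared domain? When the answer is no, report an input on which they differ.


Equivalent — the differences include same computation, different form, yet no declared input distinguishes the two.
As a probe, take x=-4, y=2: f runs r := -2 | (((-4) - (r + r)) == (x - 7)): false | u := 0 | iter k=-1: | u := -10 | iter k=0: | u := -10 | iter k=1: | u := -10 | iter k=2: | u := -10 | result -8; g runs r := -2 | (((-4) - (r + r)) == (x - 7)): false | u := 0 | iter k=-1: | u := -10 | iter k=0: | u := -10 | iter k=1: | u := -10 | iter k=2: | u := -10 | result -8; both end at -8.
Checked all 54 inputs in the declared domain: the outputs agree on every one.
verdict: equivalent


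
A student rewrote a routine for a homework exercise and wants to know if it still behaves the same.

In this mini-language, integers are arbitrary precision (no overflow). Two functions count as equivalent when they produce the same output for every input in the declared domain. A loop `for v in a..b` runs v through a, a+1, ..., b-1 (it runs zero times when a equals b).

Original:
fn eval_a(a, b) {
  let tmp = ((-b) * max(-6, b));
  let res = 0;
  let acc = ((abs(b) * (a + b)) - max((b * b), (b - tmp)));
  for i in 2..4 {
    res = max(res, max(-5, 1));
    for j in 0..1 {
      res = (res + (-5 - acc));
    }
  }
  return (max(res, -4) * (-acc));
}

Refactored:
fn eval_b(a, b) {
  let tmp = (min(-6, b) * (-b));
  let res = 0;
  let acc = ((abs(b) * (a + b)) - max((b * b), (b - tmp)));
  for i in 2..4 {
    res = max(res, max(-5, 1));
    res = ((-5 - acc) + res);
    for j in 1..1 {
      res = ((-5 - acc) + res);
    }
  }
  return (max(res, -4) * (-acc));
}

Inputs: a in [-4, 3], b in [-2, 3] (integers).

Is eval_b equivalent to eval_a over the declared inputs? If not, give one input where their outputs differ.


Evaluate both at a=-4, b=-2.
eval_a: tmp=-4, then res=0, then acc=-16, then (i=2), then res=1, then (j=0), then res=12, then (i=3), then res=12, then (j=0), then res=23, then returns 368
eval_b: tmp=-12, then res=0, then acc=-22, then (i=2), then res=1, then res=18, then the loop over j runs zero times, then (i=3), then res=18, then res=35, then the loop over j runs zero times, then returns 770
368 and 770 differ, so these are not the same function on this domain.
verdict: not equivalent; witness: a=-4, b=-2


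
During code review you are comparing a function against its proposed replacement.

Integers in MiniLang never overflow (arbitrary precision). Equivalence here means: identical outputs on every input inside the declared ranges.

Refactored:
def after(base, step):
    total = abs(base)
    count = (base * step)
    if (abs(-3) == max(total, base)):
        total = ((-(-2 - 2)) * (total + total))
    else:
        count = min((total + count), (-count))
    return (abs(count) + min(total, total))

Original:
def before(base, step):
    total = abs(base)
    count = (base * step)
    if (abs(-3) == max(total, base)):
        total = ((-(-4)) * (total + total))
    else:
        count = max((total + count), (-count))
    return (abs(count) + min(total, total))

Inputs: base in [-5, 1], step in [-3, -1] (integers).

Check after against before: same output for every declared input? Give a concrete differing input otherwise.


Consider the input base=-5, step=-3.
before: total becomes 5; next count becomes 15; next (abs(-3) == max(total, base)) evaluates to false; next count becomes 20; next final value 25
after: total becomes 5; next count becomes 15; next (abs(-3) == max(total, base)) evaluates to false; next count becomes -15; next final value 20
25 and 20 differ, so these are not the same function on this domain.
verdict: not equivalent; witness: base=-5, step=-3


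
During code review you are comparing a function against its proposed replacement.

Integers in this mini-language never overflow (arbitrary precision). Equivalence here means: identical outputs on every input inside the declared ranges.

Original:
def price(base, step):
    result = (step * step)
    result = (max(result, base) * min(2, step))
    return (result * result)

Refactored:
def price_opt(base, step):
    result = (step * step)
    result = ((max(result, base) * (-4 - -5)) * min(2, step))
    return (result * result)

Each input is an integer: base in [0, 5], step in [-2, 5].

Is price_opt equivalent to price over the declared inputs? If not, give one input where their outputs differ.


Reading the diff, among the changes: arithmetic usage differs, constant usage differs.
Spot check at base=4, step=1 — price: result becomes 1; next result becomes 4; next final value 16. price_opt: result becomes 1; next result becomes 4; next final value 16. Both give 16.
An exhaustive pass over the 48 declared inputs shows identical outputs.
verdict: equivalent


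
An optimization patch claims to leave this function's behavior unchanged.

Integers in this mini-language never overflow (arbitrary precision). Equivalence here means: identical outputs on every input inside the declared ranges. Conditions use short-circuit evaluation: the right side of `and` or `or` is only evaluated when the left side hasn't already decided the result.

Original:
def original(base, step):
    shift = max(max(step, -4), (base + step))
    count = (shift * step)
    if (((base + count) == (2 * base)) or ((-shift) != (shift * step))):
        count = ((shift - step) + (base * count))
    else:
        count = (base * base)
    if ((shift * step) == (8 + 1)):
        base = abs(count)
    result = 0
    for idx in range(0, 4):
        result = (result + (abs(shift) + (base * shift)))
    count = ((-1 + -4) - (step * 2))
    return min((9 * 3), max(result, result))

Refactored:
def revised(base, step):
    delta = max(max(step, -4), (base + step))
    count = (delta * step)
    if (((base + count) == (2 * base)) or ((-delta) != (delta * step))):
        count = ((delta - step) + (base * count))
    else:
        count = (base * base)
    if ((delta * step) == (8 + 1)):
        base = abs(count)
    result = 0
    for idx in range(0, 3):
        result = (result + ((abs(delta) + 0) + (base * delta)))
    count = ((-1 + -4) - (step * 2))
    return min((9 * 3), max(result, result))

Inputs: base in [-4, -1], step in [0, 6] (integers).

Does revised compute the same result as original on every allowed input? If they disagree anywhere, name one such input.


Run the pair on base=-4, step=1.
original: shift := 1 | count := 1 | (((base + count) == (2 * base)) or ((-shift) != (shift * step))): true | count := -4 | ((shift * step) == (8 + 1)): false | result := 0 | iter idx=0: | result := -3 | iter idx=1: | result := -6 | iter idx=2: | result := -9 | iter idx=3: | result := -12 | count := -7 | result -12
revised: delta := 1 | count := 1 | (((base + count) == (2 * base)) or ((-delta) != (delta * step))): true | count := -4 | ((delta * step) == (8 + 1)): false | result := 0 | iter idx=0: | result := -3 | iter idx=1: | result := -6 | iter idx=2: | result := -9 | count := -7 | result -9
-12 != -9, so the rewrite changes behavior.
verdict: not equivalent; witness: base=-4, step=1


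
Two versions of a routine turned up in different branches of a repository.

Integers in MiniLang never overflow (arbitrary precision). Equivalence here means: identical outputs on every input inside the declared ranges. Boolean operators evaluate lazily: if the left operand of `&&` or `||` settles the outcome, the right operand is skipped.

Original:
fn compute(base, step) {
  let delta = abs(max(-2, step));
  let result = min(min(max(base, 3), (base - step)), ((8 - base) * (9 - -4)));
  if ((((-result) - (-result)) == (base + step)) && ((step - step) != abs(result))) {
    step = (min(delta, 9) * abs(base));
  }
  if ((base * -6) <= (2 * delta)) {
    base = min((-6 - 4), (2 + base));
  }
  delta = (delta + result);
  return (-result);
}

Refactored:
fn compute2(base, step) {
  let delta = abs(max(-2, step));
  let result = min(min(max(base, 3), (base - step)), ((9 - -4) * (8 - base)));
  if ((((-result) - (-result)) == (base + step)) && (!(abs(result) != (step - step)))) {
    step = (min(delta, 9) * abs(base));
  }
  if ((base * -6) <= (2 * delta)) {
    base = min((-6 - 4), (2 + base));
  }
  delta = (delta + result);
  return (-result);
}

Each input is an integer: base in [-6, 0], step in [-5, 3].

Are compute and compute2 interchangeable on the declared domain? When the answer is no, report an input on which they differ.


Equivalent. Whatever the rewrite altered, no input in the stated domain can expose a difference.
Sweeping the whole domain (63 inputs) finds no disagreement.
One worked example (base=-4, step=1) — compute: delta becomes 1; next result becomes -5; next ((((-result) - (-result)) == (base + step)) && ((step - step) != abs(result))) evaluates to false; next ((base * -6) <= (2 * delta)) evaluates to false; next delta becomes -4; next final value 5; compute2: delta becomes 1; next result becomes -5; next ((((-result) - (-result)) == (base + step)) && (!(abs(result) != (step - step)))) evaluates to false; next ((base * -6) <= (2 * delta)) evaluates to false; next delta becomes -4; next final value 5; agreement on 5.
verdict: equivalent


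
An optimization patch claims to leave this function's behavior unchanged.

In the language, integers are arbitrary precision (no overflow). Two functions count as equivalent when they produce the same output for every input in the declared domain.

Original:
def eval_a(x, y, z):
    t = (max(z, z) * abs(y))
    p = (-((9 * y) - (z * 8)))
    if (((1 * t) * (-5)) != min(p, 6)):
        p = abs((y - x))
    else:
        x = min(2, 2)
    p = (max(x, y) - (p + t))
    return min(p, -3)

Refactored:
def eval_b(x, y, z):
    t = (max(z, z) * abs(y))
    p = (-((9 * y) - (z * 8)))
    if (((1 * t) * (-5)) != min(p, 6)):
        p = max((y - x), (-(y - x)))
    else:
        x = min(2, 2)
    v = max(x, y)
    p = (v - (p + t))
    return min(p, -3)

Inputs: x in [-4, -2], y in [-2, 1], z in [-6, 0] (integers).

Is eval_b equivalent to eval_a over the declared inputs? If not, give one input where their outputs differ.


This is a faithful refactor — statement counts differ; and arithmetic usage differs; and local variable names differ; and min/max/abs usage differs, but the computed results match everywhere.
Spot check at x=-4, y=-1, z=-5 — eval_a: t=-5, then p=-31, then (((1 * t) * (-5)) != min(p, 6)) is true, then p=3, then p=1, then returns -3. eval_b: t=-5, then p=-31, then (((1 * t) * (-5)) != min(p, 6)) is true, then p=3, then v=-1, then p=1, then returns -3. Both give -3.
Every one of the 84 inputs gives matching results.
verdict: equivalent


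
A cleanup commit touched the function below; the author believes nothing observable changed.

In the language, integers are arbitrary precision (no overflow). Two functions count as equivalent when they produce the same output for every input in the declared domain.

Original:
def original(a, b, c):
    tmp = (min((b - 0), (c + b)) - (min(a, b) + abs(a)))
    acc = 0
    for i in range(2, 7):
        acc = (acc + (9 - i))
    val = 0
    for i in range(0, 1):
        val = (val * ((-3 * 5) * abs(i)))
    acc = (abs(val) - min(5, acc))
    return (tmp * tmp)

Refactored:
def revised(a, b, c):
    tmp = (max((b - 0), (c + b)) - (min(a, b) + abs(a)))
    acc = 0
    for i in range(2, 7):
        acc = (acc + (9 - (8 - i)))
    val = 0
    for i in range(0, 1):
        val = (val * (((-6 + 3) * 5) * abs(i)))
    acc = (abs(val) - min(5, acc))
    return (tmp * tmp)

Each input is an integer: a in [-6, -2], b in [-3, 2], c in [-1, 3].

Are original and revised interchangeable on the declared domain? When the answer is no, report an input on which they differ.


Evaluate both at a=-6, b=-3, c=-1.
original: tmp := -4 | acc := 0 | iter i=2: | acc := 7 | iter i=3: | acc := 13 | iter i=4: | acc := 18 | iter i=5: | acc := 22 | iter i=6: | acc := 25 | val := 0 | iter i=0: | val := 0 | acc := -5 | result 16
revised: tmp := -3 | acc := 0 | iter i=2: | acc := 3 | iter i=3: | acc := 7 | iter i=4: | acc := 12 | iter i=5: | acc := 18 | iter i=6: | acc := 25 | val := 0 | iter i=0: | val := 0 | acc := -5 | result 9
16 and 9 differ, so these are not the same function on this domain.
verdict: not equivalent; witness: a=-6, b=-3, c=-1


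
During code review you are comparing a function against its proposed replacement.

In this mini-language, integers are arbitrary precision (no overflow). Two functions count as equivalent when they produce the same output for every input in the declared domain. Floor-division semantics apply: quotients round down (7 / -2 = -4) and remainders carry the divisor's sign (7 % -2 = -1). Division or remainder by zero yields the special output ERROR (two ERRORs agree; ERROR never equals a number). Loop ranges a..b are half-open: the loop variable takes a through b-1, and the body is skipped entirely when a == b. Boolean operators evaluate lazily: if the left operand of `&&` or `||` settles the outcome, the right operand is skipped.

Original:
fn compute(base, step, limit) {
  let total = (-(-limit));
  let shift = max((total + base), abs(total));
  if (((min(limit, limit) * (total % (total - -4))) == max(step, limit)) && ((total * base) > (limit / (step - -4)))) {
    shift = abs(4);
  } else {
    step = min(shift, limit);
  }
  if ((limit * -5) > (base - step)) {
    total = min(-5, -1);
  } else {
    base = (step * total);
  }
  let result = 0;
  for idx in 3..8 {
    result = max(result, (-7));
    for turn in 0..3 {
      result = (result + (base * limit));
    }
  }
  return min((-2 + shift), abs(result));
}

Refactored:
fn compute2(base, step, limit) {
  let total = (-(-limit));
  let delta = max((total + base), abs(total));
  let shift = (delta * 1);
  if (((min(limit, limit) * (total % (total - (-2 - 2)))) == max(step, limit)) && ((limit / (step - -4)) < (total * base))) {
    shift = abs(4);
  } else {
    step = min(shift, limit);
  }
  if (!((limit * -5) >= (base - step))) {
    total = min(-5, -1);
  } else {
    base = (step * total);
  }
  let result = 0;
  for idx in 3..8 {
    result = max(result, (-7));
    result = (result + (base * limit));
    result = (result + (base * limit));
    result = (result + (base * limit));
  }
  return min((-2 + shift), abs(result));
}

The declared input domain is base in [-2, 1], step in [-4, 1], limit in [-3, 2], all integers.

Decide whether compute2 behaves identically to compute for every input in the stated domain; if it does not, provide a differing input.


Input base=-2, step=0, limit=-3: 2 from compute versus 0 from compute2.
verdict: not equivalent; witness: base=-2, step=0, limit=-3


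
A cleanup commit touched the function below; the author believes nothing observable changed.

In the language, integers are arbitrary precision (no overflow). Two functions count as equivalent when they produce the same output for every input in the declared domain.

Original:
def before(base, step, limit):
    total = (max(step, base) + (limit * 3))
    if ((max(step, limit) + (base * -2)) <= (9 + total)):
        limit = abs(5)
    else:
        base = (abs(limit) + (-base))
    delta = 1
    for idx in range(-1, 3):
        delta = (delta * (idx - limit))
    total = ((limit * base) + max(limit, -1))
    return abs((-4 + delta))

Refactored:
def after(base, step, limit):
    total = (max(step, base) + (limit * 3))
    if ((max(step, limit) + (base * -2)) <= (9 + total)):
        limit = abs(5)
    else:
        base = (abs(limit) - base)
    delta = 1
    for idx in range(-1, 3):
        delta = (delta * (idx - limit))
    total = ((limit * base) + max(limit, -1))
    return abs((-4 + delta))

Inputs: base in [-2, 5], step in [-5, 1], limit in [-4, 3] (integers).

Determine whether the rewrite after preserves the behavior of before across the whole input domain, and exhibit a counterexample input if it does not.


Although arithmetic usage differs, 448/448 inputs agree.
verdict: equivalent


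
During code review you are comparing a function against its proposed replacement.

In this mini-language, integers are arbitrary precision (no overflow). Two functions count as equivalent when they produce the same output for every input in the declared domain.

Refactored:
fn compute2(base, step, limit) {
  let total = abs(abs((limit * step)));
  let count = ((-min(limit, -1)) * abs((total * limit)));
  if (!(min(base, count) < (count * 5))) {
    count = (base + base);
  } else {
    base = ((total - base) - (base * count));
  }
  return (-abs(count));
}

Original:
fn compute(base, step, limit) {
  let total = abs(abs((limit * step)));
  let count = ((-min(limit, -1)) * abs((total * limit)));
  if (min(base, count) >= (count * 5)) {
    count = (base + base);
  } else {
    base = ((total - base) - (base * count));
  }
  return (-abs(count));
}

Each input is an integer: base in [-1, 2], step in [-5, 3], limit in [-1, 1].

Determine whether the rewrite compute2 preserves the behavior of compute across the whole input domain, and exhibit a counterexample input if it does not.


Behavior is preserved: although boolean connective usage differs; also comparison usage differs, the outputs never diverge.
Tracing base=0, step=-5, limit=0: compute: total=0, then count=0, then (min(base, count) >= (count * 5)) is true, then count=0, then returns 0 | compute2: total=0, then count=0, then (!(min(base, count) < (count * 5))) is true, then count=0, then returns 0 — matching result 0.
Sweeping the whole domain (108 inputs) finds no disagreement.
verdict: equivalent


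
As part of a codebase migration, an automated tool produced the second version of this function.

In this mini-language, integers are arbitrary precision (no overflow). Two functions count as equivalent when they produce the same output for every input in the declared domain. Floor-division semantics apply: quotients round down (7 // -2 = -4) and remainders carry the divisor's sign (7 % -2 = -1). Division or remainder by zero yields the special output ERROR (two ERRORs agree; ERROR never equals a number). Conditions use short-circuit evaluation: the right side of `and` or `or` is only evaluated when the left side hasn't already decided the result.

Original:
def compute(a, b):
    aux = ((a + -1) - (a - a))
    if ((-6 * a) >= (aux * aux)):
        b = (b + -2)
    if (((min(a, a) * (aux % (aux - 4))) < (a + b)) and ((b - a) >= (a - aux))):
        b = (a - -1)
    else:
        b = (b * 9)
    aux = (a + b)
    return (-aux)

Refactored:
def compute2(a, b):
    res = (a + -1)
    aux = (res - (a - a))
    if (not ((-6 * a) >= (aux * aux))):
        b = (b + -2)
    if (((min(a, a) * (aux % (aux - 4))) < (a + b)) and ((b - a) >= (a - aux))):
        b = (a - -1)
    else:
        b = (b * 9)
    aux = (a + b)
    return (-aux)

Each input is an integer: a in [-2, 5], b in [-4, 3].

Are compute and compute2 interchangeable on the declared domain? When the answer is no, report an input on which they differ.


On input a=-2, b=-4, compute returns 56 while compute2 returns 38.
verdict: not equivalent; witness: a=-2, b=-4


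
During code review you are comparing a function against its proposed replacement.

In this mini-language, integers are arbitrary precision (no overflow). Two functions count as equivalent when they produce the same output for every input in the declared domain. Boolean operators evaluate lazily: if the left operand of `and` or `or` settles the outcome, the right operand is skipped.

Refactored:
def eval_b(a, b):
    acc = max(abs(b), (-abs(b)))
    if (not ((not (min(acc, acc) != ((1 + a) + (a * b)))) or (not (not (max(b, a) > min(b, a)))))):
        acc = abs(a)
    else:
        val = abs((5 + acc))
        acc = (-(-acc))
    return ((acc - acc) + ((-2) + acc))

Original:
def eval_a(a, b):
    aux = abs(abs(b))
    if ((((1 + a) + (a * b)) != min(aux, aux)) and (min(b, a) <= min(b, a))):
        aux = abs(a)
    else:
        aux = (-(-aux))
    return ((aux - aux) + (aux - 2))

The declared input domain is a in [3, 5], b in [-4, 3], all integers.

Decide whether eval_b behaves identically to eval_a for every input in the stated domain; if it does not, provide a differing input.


Input a=3, b=-4: 1 from eval_a versus 2 from eval_b.
verdict: not equivalent; witness: a=3, b=-4


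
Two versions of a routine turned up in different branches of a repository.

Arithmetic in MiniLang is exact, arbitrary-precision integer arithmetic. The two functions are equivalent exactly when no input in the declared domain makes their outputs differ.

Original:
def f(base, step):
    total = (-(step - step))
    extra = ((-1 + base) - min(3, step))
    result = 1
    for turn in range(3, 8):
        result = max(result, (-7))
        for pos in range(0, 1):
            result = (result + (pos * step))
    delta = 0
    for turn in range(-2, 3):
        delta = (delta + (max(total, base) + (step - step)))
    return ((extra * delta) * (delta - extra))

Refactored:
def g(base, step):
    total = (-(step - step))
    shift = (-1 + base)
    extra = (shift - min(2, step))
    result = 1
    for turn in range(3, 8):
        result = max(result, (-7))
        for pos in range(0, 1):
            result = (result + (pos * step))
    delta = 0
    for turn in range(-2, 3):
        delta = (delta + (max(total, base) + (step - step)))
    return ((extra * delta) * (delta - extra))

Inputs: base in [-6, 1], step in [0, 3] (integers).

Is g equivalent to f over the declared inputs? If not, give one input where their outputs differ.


On input base=1, step=3, f returns -120 while g returns -70.
verdict: not equivalent; witness: base=1, step=3


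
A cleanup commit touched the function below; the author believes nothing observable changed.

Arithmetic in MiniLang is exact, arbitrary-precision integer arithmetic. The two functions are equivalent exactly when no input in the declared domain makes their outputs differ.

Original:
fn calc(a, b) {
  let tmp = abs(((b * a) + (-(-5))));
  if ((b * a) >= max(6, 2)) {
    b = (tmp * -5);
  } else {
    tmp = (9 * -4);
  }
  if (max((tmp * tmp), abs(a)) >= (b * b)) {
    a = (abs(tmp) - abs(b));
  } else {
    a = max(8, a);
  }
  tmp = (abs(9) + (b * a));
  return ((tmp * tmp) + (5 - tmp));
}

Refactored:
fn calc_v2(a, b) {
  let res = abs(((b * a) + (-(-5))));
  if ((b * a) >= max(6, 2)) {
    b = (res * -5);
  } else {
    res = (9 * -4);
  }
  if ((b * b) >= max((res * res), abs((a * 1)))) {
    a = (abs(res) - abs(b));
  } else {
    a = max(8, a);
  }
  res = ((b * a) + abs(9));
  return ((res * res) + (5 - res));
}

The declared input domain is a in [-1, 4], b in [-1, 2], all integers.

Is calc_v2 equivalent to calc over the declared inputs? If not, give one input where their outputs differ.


Consider the input a=-1, b=-1.
calc: tmp=6, then ((b * a) >= max(6, 2)) is false, then tmp=-36, then (max((tmp * tmp), abs(a)) >= (b * b)) is true, then a=35, then tmp=-26, then returns 707
calc_v2: res=6, then ((b * a) >= max(6, 2)) is false, then res=-36, then ((b * b) >= max((res * res), abs((a * 1)))) is false, then a=8, then res=1, then returns 5
707 against 5: the behavior changed.
verdict: not equivalent; witness: a=-1, b=-1


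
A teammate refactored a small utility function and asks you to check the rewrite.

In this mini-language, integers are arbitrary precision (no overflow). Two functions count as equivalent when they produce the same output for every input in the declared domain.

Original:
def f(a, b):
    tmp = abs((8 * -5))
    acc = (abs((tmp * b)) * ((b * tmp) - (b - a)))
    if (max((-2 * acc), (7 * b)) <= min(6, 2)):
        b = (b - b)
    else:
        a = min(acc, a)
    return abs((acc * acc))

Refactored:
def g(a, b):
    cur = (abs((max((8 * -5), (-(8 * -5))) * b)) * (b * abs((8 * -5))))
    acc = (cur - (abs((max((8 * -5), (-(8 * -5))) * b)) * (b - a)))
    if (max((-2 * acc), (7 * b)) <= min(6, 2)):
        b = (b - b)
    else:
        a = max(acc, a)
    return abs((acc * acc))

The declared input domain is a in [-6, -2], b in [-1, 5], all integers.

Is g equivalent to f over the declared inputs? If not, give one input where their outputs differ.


The edit looks behavioral (`min(acc, a)` became `max(acc, a)`), but over these ranges it never changes the outcome; all 35 inputs agree.
verdict: equivalent


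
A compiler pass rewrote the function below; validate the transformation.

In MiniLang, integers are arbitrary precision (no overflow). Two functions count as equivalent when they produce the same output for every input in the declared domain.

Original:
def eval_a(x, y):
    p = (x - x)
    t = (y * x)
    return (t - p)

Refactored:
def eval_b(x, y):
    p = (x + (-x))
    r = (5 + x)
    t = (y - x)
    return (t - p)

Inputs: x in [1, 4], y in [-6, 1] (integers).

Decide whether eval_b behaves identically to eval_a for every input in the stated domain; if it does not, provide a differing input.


There is a counterexample at x=1, y=-6: -6 on one side, -7 on the other.
eval_a: p=0, then t=-6, then returns -6
eval_b: p=0, then r=6, then t=-7, then returns -7
verdict: not equivalent; witness: x=1, y=-6


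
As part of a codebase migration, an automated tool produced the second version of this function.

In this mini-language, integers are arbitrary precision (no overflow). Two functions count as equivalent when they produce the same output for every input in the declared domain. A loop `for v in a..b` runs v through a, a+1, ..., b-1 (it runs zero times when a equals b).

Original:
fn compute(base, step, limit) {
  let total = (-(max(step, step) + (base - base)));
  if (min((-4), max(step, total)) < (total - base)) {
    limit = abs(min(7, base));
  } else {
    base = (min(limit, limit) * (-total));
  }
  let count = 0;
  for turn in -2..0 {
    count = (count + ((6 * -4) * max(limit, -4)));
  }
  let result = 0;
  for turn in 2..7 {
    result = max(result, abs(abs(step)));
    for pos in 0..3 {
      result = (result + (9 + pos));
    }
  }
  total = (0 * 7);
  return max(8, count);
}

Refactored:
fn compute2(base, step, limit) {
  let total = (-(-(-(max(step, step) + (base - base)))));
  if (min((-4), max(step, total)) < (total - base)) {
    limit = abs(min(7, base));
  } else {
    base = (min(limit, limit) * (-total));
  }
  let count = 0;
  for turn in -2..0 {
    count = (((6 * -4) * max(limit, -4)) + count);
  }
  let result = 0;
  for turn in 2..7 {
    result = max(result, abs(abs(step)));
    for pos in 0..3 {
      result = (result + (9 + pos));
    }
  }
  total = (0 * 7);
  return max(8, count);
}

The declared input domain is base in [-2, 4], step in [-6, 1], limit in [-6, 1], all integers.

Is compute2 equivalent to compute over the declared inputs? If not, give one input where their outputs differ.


Equivalent — the differences include same computation, different form, yet no declared input distinguishes the two.
One worked example (base=1, step=-6, limit=-2) — compute: total becomes 6; next (min((-4), max(step, total)) < (total - base)) evaluates to true; next limit becomes 1; next count becomes 0; next at turn=-2:; next count becomes -24; next at turn=-1:; next count becomes -48; next result becomes 0; next at turn=2:; next result becomes 6; next at pos=0:; next result becomes 15; next at pos=1:; next result becomes 25; next at pos=2:; next result becomes 36; next at turn=3:; next result becomes 36; next at pos=0:; next result becomes 45; next at pos=1:; next result becomes 55; next at pos=2:; next result becomes 66; next at turn=4:; next result becomes 66; next at pos=0:; next result becomes 75; next at pos=1:; next result becomes 85; next at pos=2:; next result becomes 96; next at turn=5:; next result becomes 96; next at pos=0:; next result becomes 105; next at pos=1:; next result becomes 115; next at pos=2:; next result becomes 126; next at turn=6:; next result becomes 126; next at pos=0:; next result becomes 135; next at pos=1:; next result becomes 145; next at pos=2:; next result becomes 156; next total becomes 0; next final value 8; compute2: total becomes 6; next (min((-4), max(step, total)) < (total - base)) evaluates to true; next limit becomes 1; next count becomes 0; next at turn=-2:; next count becomes -24; next at turn=-1:; next count becomes -48; next result becomes 0; next at turn=2:; next result becomes 6; next at pos=0:; next result becomes 15; next at pos=1:; next result becomes 25; next at pos=2:; next result becomes 36; next at turn=3:; next result becomes 36; next at pos=0:; next result becomes 45; next at pos=1:; next result becomes 55; next at pos=2:; next result becomes 66; next at turn=4:; next result becomes 66; next at pos=0:; next result becomes 75; next at pos=1:; next result becomes 85; next at pos=2:; next result becomes 96; next at turn=5:; next result becomes 96; next at pos=0:; next result becomes 105; next at pos=1:; next result becomes 115; next at pos=2:; next result becomes 126; next at turn=6:; next result becomes 126; next at pos=0:; next result becomes 135; next at pos=1:; next result becomes 145; next at pos=2:; next result becomes 156; next total becomes 0; next final value 8; agreement on 8.
An exhaustive pass over the 448 declared inputs shows identical outputs.
verdict: equivalent


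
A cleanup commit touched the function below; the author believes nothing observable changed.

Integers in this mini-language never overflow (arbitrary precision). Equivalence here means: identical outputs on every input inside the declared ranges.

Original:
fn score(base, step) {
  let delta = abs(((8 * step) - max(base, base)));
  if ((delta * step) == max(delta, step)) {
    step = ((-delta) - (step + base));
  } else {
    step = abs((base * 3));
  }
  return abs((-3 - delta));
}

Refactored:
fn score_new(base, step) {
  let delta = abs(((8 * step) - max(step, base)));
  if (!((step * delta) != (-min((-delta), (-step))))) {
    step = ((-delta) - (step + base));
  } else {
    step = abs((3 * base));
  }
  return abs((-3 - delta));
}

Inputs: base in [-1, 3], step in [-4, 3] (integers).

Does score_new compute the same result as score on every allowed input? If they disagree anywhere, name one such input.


These are not equivalent — on base=-1, step=0 the outputs split (4 vs 3).
score: delta := 1 | ((delta * step) == max(delta, step)): false | step := 3 | result 4
score_new: delta := 0 | (!((step * delta) != (-min((-delta), (-step))))): true | step := 1 | result 3
verdict: not equivalent; witness: base=-1, step=0


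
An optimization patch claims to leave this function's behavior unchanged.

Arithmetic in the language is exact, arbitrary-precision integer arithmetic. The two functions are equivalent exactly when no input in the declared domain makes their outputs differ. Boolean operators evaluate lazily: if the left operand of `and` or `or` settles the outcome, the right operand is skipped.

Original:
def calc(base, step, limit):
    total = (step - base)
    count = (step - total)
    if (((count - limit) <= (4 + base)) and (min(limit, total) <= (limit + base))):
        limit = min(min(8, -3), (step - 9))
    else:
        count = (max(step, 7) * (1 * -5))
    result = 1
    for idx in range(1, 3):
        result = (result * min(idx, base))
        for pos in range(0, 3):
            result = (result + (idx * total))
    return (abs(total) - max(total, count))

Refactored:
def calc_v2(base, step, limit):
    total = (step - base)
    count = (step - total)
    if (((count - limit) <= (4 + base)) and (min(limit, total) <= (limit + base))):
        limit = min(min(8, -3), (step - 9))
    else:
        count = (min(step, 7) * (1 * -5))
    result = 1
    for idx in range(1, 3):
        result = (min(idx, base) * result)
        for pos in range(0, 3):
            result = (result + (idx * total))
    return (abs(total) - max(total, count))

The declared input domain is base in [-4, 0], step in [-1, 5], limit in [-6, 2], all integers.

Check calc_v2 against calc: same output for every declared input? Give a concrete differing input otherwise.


Input base=-4, step=-1, limit=-6: 0 from calc versus -2 from calc_v2.
verdict: not equivalent; witness: base=-4, step=-1, limit=-6


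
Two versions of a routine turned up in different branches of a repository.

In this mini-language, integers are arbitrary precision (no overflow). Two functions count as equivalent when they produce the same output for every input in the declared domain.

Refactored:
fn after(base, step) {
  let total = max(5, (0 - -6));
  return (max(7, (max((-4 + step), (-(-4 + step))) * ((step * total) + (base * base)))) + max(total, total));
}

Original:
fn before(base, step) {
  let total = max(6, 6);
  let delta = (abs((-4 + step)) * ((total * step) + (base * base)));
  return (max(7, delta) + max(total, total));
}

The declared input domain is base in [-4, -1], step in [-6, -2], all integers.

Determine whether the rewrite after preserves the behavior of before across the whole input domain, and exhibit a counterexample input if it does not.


Although `6` became `5`, no input in the stated domain can expose it.
One worked example (base=-4, step=-5) — before: total = 6; delta = -126; return 13; after: total = 6; return 13; agreement on 13.
An exhaustive pass over the 20 declared inputs shows identical outputs.
verdict: equivalent


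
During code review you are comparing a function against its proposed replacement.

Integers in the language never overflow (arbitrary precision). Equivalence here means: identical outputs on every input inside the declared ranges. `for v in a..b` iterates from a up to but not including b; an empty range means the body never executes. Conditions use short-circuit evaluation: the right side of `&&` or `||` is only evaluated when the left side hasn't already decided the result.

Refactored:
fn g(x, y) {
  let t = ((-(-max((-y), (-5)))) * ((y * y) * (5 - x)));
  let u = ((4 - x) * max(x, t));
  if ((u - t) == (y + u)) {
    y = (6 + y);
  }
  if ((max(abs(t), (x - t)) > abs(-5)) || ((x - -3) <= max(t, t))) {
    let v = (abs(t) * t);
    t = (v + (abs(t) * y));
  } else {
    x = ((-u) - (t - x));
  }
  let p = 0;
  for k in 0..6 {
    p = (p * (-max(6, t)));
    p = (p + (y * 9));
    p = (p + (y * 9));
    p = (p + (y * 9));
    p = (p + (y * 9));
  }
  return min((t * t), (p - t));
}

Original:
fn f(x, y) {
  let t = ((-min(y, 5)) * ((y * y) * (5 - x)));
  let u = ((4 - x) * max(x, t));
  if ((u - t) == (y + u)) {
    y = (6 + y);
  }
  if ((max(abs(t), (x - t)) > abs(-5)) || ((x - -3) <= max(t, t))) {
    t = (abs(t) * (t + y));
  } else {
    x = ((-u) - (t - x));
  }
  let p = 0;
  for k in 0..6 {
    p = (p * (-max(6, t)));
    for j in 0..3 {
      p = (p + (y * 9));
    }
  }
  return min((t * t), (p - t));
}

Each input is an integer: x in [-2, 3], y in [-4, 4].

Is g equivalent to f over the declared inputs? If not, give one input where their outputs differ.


On input x=-2, y=0, f returns -1079730 while g returns -1439640.
verdict: not equivalent; witness: x=-2, y=0


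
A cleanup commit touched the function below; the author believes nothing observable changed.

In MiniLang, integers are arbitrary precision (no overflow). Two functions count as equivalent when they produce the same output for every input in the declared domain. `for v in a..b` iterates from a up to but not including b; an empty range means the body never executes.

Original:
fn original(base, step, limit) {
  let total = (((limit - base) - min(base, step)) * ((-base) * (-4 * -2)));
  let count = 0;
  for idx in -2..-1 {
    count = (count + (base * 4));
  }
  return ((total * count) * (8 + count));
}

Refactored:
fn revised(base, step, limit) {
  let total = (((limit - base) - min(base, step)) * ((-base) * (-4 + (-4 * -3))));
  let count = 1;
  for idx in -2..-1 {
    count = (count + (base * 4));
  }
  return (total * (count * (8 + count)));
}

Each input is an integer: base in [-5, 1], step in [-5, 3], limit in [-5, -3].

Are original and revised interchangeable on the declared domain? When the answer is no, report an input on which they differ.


On input base=-5, step=-5, limit=-5, original returns 48000 while revised returns 41800.
verdict: not equivalent; witness: base=-5, step=-5, limit=-5
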